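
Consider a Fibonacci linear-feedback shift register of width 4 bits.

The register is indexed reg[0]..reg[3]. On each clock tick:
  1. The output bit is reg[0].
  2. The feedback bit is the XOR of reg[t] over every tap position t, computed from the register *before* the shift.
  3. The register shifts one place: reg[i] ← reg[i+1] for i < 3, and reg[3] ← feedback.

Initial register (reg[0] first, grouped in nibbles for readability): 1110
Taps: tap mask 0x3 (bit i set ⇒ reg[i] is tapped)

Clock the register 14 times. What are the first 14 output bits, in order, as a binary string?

11100010011010

tick  register→output (feedback)
  0  1110→1 (0)
  1  1100→1 (0)
  2  1000→1 (1)
  3  0001→0 (0)
  4  0010→0 (0)
  5  0100→0 (1)
  6  1001→1 (1)
  7  0011→0 (0)
  8  0110→0 (1)
  9  1101→1 (0)
 10  1010→1 (1)
 11  0101→0 (1)
 12  1011→1 (1)
 13  0111→0 (1)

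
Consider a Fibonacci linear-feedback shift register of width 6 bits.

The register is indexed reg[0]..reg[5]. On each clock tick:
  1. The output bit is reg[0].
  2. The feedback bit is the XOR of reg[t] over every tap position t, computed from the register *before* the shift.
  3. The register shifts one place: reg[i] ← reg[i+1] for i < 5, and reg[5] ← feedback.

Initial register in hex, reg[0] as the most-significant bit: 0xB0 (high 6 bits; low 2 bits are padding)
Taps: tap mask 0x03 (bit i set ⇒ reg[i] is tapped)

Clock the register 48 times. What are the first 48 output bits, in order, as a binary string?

step | reg (before) | out | fb
   0 | 101100 | 1 | 1
   1 | 011001 | 0 | 1
   2 | 110011 | 1 | 0
   3 | 100110 | 1 | 1
   4 | 001101 | 0 | 0
   5 | 011010 | 0 | 1
   6 | 110101 | 1 | 0
   7 | 101010 | 1 | 1
   8 | 010101 | 0 | 1
   9 | 101011 | 1 | 1
  10 | 010111 | 0 | 1
  11 | 101111 | 1 | 1
  12 | 011111 | 0 | 1
  13 | 111111 | 1 | 0
  14 | 111110 | 1 | 0
  15 | 111100 | 1 | 0
  16 | 111000 | 1 | 0
  17 | 110000 | 1 | 0
  18 | 100000 | 1 | 1
  19 | 000001 | 0 | 0
  20 | 000010 | 0 | 0
  21 | 000100 | 0 | 0
  22 | 001000 | 0 | 0
  23 | 010000 | 0 | 1
  24 | 100001 | 1 | 1
  25 | 000011 | 0 | 0
  26 | 000110 | 0 | 0
  27 | 001100 | 0 | 0
  28 | 011000 | 0 | 1
  29 | 110001 | 1 | 0
  30 | 100010 | 1 | 1
  31 | 000101 | 0 | 0
  32 | 001010 | 0 | 0
  33 | 010100 | 0 | 1
  34 | 101001 | 1 | 1
  35 | 010011 | 0 | 1
  36 | 100111 | 1 | 1
  37 | 001111 | 0 | 0
  38 | 011110 | 0 | 1
  39 | 111101 | 1 | 0
  40 | 111010 | 1 | 0
  41 | 110100 | 1 | 0
  42 | 101000 | 1 | 1
  43 | 010001 | 0 | 1
  44 | 100011 | 1 | 1
  45 | 000111 | 0 | 0
  46 | 001110 | 0 | 0
  47 | 011100 | 0 | 1

101100110101011111100000100001100010100111101000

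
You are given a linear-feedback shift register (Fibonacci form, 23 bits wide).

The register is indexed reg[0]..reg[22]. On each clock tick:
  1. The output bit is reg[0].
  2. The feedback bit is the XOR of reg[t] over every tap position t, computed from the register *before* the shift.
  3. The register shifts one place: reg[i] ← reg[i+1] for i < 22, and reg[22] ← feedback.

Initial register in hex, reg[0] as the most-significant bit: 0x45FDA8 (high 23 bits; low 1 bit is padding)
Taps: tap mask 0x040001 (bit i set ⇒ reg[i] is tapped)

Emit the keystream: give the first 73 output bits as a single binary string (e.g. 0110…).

0100010111111101101010011100010111010101111111000110100011101100100111000

k : reg_k → out_k, fb_k
0: 01000101111111011010100 → 0, fb=1
1: 10001011111110110101001 → 1, fb=1
2: 00010111111101101010011 → 0, fb=1
3: 00101111111011010100111 → 0, fb=0
4: 01011111110110101001110 → 0, fb=0
5: 10111111101101010011100 → 1, fb=0
6: 01111111011010100111000 → 0, fb=1
7: 11111110110101001110001 → 1, fb=0
8: 11111101101010011100010 → 1, fb=1
9: 11111011010100111000101 → 1, fb=1
10: 11110110101001110001011 → 1, fb=1
11: 11101101010011100010111 → 1, fb=0
12: 11011010100111000101110 → 1, fb=1
13: 10110101001110001011101 → 1, fb=0
14: 01101010011100010111010 → 0, fb=1
15: 11010100111000101110101 → 1, fb=0
16: 10101001110001011101010 → 1, fb=1
17: 01010011100010111010101 → 0, fb=1
18: 10100111000101110101011 → 1, fb=1
19: 01001110001011101010111 → 0, fb=1
20: 10011100010111010101111 → 1, fb=1
21: 00111000101110101011111 → 0, fb=1
22: 01110001011101010111111 → 0, fb=1
23: 11100010111010101111111 → 1, fb=0
24: 11000101110101011111110 → 1, fb=0
25: 10001011101010111111100 → 1, fb=0
26: 00010111010101111111000 → 0, fb=1
27: 00101110101011111110001 → 0, fb=1
28: 01011101010111111100011 → 0, fb=0
29: 10111010101111111000110 → 1, fb=1
30: 01110101011111110001101 → 0, fb=0
31: 11101010111111100011010 → 1, fb=0
32: 11010101111111000110100 → 1, fb=0
33: 10101011111110001101000 → 1, fb=1
34: 01010111111100011010001 → 0, fb=1
35: 10101111111000110100011 → 1, fb=1
36: 01011111110001101000111 → 0, fb=0
37: 10111111100011010001110 → 1, fb=1
38: 01111111000110100011101 → 0, fb=1
39: 11111110001101000111011 → 1, fb=0
40: 11111100011010001110110 → 1, fb=0
41: 11111000110100011101100 → 1, fb=1
42: 11110001101000111011001 → 1, fb=0
43: 11100011010001110110010 → 1, fb=0
44: 11000110100011101100100 → 1, fb=1
45: 10001101000111011001001 → 1, fb=1
46: 00011010001110110010011 → 0, fb=1
47: 00110100011101100100111 → 0, fb=0
48: 01101000111011001001110 → 0, fb=0
49: 11010001110110010011100 → 1, fb=0
50: 10100011101100100111000 → 1, fb=0
51: 01000111011001001110000 → 0, fb=1
52: 10001110110010011100001 → 1, fb=1
53: 00011101100100111000011 → 0, fb=0
54: 00111011001001110000110 → 0, fb=0
55: 01110110010011100001100 → 0, fb=0
56: 11101100100111000011000 → 1, fb=0
57: 11011001001110000110000 → 1, fb=0
58: 10110010011100001100000 → 1, fb=1
59: 01100100111000011000001 → 0, fb=0
60: 11001001110000110000010 → 1, fb=1
61: 10010011100001100000101 → 1, fb=1
62: 00100111000011000001011 → 0, fb=0
63: 01001110000110000010110 → 0, fb=1
64: 10011100001100000101101 → 1, fb=1
65: 00111000011000001011011 → 0, fb=1
66: 01110000110000010110111 → 0, fb=1
67: 11100001100000101101111 → 1, fb=1
68: 11000011000001011011111 → 1, fb=0
69: 10000110000010110111110 → 1, fb=0
70: 00001100000101101111100 → 0, fb=1
71: 00011000001011011111001 → 0, fb=1
72: 00110000010110111110011 → 0, fb=1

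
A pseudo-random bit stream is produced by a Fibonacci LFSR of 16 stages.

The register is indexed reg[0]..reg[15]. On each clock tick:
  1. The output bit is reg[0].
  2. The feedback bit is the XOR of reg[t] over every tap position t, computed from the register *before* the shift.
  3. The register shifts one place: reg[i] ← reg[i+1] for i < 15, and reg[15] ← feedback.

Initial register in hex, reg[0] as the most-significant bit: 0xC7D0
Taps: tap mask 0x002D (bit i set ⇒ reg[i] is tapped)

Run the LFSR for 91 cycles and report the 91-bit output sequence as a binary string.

tick  register→output (feedback)
  0  1100011111010000→1 (0)
  1  1000111110100000→1 (0)
  2  0001111101000000→0 (0)
  3  0011111010000000→0 (1)
  4  0111110100000001→0 (1)
  5  1111101000000011→1 (1)
  6  1111010000000111→1 (0)
  7  1110100000001110→1 (0)
  8  1101000000011100→1 (0)
  9  1010000000111000→1 (0)
 10  0100000001110000→0 (0)
 11  1000000011100000→1 (1)
 12  0000000111000001→0 (0)
 13  0000001110000010→0 (0)
 14  0000011100000100→0 (1)
 15  0000111000001001→0 (1)
 16  0001110000010011→0 (0)
 17  0011100000100110→0 (0)
 18  0111000001001100→0 (0)
 19  1110000010011000→1 (0)
 20  1100000100110000→1 (1)
 21  1000001001100001→1 (1)
 22  0000010011000011→0 (1)
 23  0000100110000111→0 (0)
 24  0001001100001110→0 (1)
 25  0010011000011101→0 (0)
 26  0100110000111010→0 (1)
 27  1001100001110101→1 (0)
 28  0011000011101010→0 (0)
 29  0110000111010100→0 (1)
 30  1100001110101001→1 (1)
 31  1000011101010011→1 (0)
 32  0000111010100110→0 (1)
 33  0001110101001101→0 (0)
 34  0011101010011010→0 (0)
 35  0111010100110100→0 (1)
 36  1110101001101001→1 (0)
 37  1101010011010010→1 (1)
 38  1010100110100101→1 (0)
 39  0101001101001010→0 (1)
 40  1010011010010101→1 (1)
 41  0100110100101011→0 (1)
 42  1001101001010111→1 (0)
 43  0011010010101110→0 (1)
 44  0110100101011101→0 (1)
 45  1101001010111011→1 (0)
 46  1010010101110110→1 (1)
 47  0100101011101101→0 (0)
 48  1001010111011010→1 (1)
 49  0010101110110101→0 (1)
 50  0101011101101011→0 (0)
 51  1010111011010110→1 (1)
 52  0101110110101101→0 (0)
 53  1011101101011010→1 (1)
 54  0111011010110101→0 (1)
 55  1110110101101011→1 (1)
 56  1101101011010111→1 (0)
 57  1011010110101110→1 (0)
 58  0110101101011100→0 (1)
 59  1101011010111001→1 (1)
 60  1010110101110011→1 (1)
 61  0101101011100111→0 (1)
 62  1011010111001111→1 (0)
 63  0110101110011110→0 (1)
 64  1101011100111101→1 (1)
 65  1010111001111011→1 (1)
 66  0101110011110111→0 (0)
 67  1011100111101110→1 (1)
 68  0111001111011101→0 (0)
 69  1110011110111010→1 (1)
 70  1100111101110101→1 (0)
 71  1001111011101010→1 (1)
 72  0011110111010101→0 (1)
 73  0111101110101011→0 (0)
 74  1111011101010110→1 (0)
 75  1110111010101100→1 (1)
 76  1101110101011001→1 (1)
 77  1011101010110011→1 (1)
 78  0111010101100111→0 (1)
 79  1110101011001111→1 (0)
 80  1101010110011110→1 (1)
 81  1010101100111101→1 (0)
 82  0101011001111010→0 (0)
 83  1010110011110100→1 (1)
 84  0101100111101001→0 (1)
 85  1011001111010011→1 (1)
 86  0110011110100111→0 (0)
 87  1100111101001110→1 (0)
 88  1001111010011100→1 (1)
 89  0011110100111001→0 (1)
 90  0111101001110011→0 (0)

1100011111010000000111000001001100001110101001101001010111011010110101110011110111010101100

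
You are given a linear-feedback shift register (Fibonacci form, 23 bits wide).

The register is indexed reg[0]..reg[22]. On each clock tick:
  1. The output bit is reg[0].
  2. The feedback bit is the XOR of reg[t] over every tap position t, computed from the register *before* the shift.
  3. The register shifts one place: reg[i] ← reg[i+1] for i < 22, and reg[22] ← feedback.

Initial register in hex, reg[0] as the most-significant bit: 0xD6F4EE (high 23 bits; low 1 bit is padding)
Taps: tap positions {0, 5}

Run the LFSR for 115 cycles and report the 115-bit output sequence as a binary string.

k : reg_k → out_k, fb_k
0: 11010110111101001110111 → 1, fb=0
1: 10101101111010011101110 → 1, fb=0
2: 01011011110100111011100 → 0, fb=0
3: 10110111101001110111000 → 1, fb=0
4: 01101111010011101110000 → 0, fb=1
5: 11011110100111011100001 → 1, fb=0
6: 10111101001110111000010 → 1, fb=0
7: 01111010011101110000100 → 0, fb=0
8: 11110100111011100001000 → 1, fb=0
9: 11101001110111000010000 → 1, fb=1
10: 11010011101110000100001 → 1, fb=1
11: 10100111011100001000011 → 1, fb=0
12: 01001110111000010000110 → 0, fb=1
13: 10011101110000100001101 → 1, fb=0
14: 00111011100001000011010 → 0, fb=0
15: 01110111000010000110100 → 0, fb=1
16: 11101110000100001101001 → 1, fb=0
17: 11011100001000011010010 → 1, fb=0
18: 10111000010000110100100 → 1, fb=1
19: 01110000100001101001001 → 0, fb=0
20: 11100001000011010010010 → 1, fb=1
21: 11000010000110100100101 → 1, fb=1
22: 10000100001101001001011 → 1, fb=0
23: 00001000011010010010110 → 0, fb=0
24: 00010000110100100101100 → 0, fb=0
25: 00100001101001001011000 → 0, fb=0
26: 01000011010010010110000 → 0, fb=0
27: 10000110100100101100000 → 1, fb=0
28: 00001101001001011000000 → 0, fb=1
29: 00011010010010110000001 → 0, fb=0
30: 00110100100101100000010 → 0, fb=1
31: 01101001001011000000101 → 0, fb=0
32: 11010010010110000001010 → 1, fb=1
33: 10100100101100000010101 → 1, fb=0
34: 01001001011000000101010 → 0, fb=0
35: 10010010110000001010100 → 1, fb=1
36: 00100101100000010101001 → 0, fb=1
37: 01001011000000101010011 → 0, fb=0
38: 10010110000001010100110 → 1, fb=0
39: 00101100000010101001100 → 0, fb=1
40: 01011000000101010011001 → 0, fb=0
41: 10110000001010100110010 → 1, fb=1
42: 01100000010101001100101 → 0, fb=0
43: 11000000101010011001010 → 1, fb=1
44: 10000001010100110010101 → 1, fb=1
45: 00000010101001100101011 → 0, fb=0
46: 00000101010011001010110 → 0, fb=1
47: 00001010100110010101101 → 0, fb=0
48: 00010101001100101011010 → 0, fb=1
49: 00101010011001010110101 → 0, fb=0
50: 01010100110010101101010 → 0, fb=1
51: 10101001100101011010101 → 1, fb=1
52: 01010011001010110101011 → 0, fb=0
53: 10100110010101101010110 → 1, fb=0
54: 01001100101011010101100 → 0, fb=1
55: 10011001010110101011001 → 1, fb=1
56: 00110010101101010110011 → 0, fb=0
57: 01100101011010101100110 → 0, fb=1
58: 11001010110101011001101 → 1, fb=1
59: 10010101101010110011011 → 1, fb=0
60: 00101011010101100110110 → 0, fb=0
61: 01010110101011001101100 → 0, fb=1
62: 10101101010110011011001 → 1, fb=0
63: 01011010101100110110010 → 0, fb=0
64: 10110101011001101100100 → 1, fb=0
65: 01101010110011011001000 → 0, fb=0
66: 11010101100110110010000 → 1, fb=0
67: 10101011001101100100000 → 1, fb=1
68: 01010110011011001000001 → 0, fb=1
69: 10101100110110010000011 → 1, fb=0
70: 01011001101100100000110 → 0, fb=0
71: 10110011011001000001100 → 1, fb=1
72: 01100110110010000011001 → 0, fb=1
73: 11001101100100000110011 → 1, fb=0
74: 10011011001000001100110 → 1, fb=1
75: 00110110010000011001101 → 0, fb=1
76: 01101100100000110011011 → 0, fb=1
77: 11011001000001100110111 → 1, fb=1
78: 10110010000011001101111 → 1, fb=1
79: 01100100000110011011111 → 0, fb=1
80: 11001000001100110111111 → 1, fb=1
81: 10010000011001101111111 → 1, fb=1
82: 00100000110011011111111 → 0, fb=0
83: 01000001100110111111110 → 0, fb=0
84: 10000011001101111111100 → 1, fb=1
85: 00000110011011111111001 → 0, fb=1
86: 00001100110111111110011 → 0, fb=1
87: 00011001101111111100111 → 0, fb=0
88: 00110011011111111001110 → 0, fb=0
89: 01100110111111110011100 → 0, fb=1
90: 11001101111111100111001 → 1, fb=0
91: 10011011111111001110010 → 1, fb=1
92: 00110111111110011100101 → 0, fb=1
93: 01101111111100111001011 → 0, fb=1
94: 11011111111001110010111 → 1, fb=0
95: 10111111110011100101110 → 1, fb=0
96: 01111111100111001011100 → 0, fb=1
97: 11111111001110010111001 → 1, fb=0
98: 11111110011100101110010 → 1, fb=0
99: 11111100111001011100100 → 1, fb=0
100: 11111001110010111001000 → 1, fb=1
101: 11110011100101110010001 → 1, fb=1
102: 11100111001011100100011 → 1, fb=0
103: 11001110010111001000110 → 1, fb=0
104: 10011100101110010001100 → 1, fb=0
105: 00111001011100100011000 → 0, fb=0
106: 01110010111001000110000 → 0, fb=0
107: 11100101110010001100000 → 1, fb=0
108: 11001011100100011000000 → 1, fb=1
109: 10010111001000110000001 → 1, fb=0
110: 00101110010001100000010 → 0, fb=1
111: 01011100100011000000101 → 0, fb=1
112: 10111001000110000001011 → 1, fb=1
113: 01110010001100000010111 → 0, fb=0
114: 11100100011000000101110 → 1, fb=0

1101011011110100111011100001000011010010010110000001010100110010101101010110011011001000001100110111111110011100101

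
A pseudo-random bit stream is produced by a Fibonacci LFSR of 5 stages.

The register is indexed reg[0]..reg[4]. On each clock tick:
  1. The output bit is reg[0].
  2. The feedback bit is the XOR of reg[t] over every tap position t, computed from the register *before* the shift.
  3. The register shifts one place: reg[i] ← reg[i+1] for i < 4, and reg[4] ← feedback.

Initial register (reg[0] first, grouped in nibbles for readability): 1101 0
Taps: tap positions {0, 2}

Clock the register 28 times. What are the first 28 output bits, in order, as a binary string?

1101010000100101100111110001

step | reg (before) | out | fb
   0 | 11010 | 1 | 1
   1 | 10101 | 1 | 0
   2 | 01010 | 0 | 0
   3 | 10100 | 1 | 0
   4 | 01000 | 0 | 0
   5 | 10000 | 1 | 1
   6 | 00001 | 0 | 0
   7 | 00010 | 0 | 0
   8 | 00100 | 0 | 1
   9 | 01001 | 0 | 0
  10 | 10010 | 1 | 1
  11 | 00101 | 0 | 1
  12 | 01011 | 0 | 0
  13 | 10110 | 1 | 0
  14 | 01100 | 0 | 1
  15 | 11001 | 1 | 1
  16 | 10011 | 1 | 1
  17 | 00111 | 0 | 1
  18 | 01111 | 0 | 1
  19 | 11111 | 1 | 0
  20 | 11110 | 1 | 0
  21 | 11100 | 1 | 0
  22 | 11000 | 1 | 1
  23 | 10001 | 1 | 1
  24 | 00011 | 0 | 0
  25 | 00110 | 0 | 1
  26 | 01101 | 0 | 1
  27 | 11011 | 1 | 1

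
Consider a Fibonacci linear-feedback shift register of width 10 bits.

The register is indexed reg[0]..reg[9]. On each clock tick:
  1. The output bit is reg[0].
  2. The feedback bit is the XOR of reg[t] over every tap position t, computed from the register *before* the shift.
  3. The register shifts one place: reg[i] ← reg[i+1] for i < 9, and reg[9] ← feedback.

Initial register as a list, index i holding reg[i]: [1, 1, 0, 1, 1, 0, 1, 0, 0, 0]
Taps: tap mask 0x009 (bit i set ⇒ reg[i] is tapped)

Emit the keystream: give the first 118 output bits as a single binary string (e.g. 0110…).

1101101000000010100001011010101000111110111100100101100000100110010001010001101101110000001111000111011111110010000110

tick  register→output (feedback)
  0  1101101000→1 (0)
  1  1011010000→1 (0)
  2  0110100000→0 (0)
  3  1101000000→1 (0)
  4  1010000000→1 (1)
  5  0100000001→0 (0)
  6  1000000010→1 (1)
  7  0000000101→0 (0)
  8  0000001010→0 (0)
  9  0000010100→0 (0)
 10  0000101000→0 (0)
 11  0001010000→0 (1)
 12  0010100001→0 (0)
 13  0101000010→0 (1)
 14  1010000101→1 (1)
 15  0100001011→0 (0)
 16  1000010110→1 (1)
 17  0000101101→0 (0)
 18  0001011010→0 (1)
 19  0010110101→0 (0)
 20  0101101010→0 (1)
 21  1011010101→1 (0)
 22  0110101010→0 (0)
 23  1101010100→1 (0)
 24  1010101000→1 (1)
 25  0101010001→0 (1)
 26  1010100011→1 (1)
 27  0101000111→0 (1)
 28  1010001111→1 (1)
 29  0100011111→0 (0)
 30  1000111110→1 (1)
 31  0001111101→0 (1)
 32  0011111011→0 (1)
 33  0111110111→0 (1)
 34  1111101111→1 (0)
 35  1111011110→1 (0)
 36  1110111100→1 (1)
 37  1101111001→1 (0)
 38  1011110010→1 (0)
 39  0111100100→0 (1)
 40  1111001001→1 (0)
 41  1110010010→1 (1)
 42  1100100101→1 (1)
 43  1001001011→1 (0)
 44  0010010110→0 (0)
 45  0100101100→0 (0)
 46  1001011000→1 (0)
 47  0010110000→0 (0)
 48  0101100000→0 (1)
 49  1011000001→1 (0)
 50  0110000010→0 (0)
 51  1100000100→1 (1)
 52  1000001001→1 (1)
 53  0000010011→0 (0)
 54  0000100110→0 (0)
 55  0001001100→0 (1)
 56  0010011001→0 (0)
 57  0100110010→0 (0)
 58  1001100100→1 (0)
 59  0011001000→0 (1)
 60  0110010001→0 (0)
 61  1100100010→1 (1)
 62  1001000101→1 (0)
 63  0010001010→0 (0)
 64  0100010100→0 (0)
 65  1000101000→1 (1)
 66  0001010001→0 (1)
 67  0010100011→0 (0)
 68  0101000110→0 (1)
 69  1010001101→1 (1)
 70  0100011011→0 (0)
 71  1000110110→1 (1)
 72  0001101101→0 (1)
 73  0011011011→0 (1)
 74  0110110111→0 (0)
 75  1101101110→1 (0)
 76  1011011100→1 (0)
 77  0110111000→0 (0)
 78  1101110000→1 (0)
 79  1011100000→1 (0)
 80  0111000000→0 (1)
 81  1110000001→1 (1)
 82  1100000011→1 (1)
 83  1000000111→1 (1)
 84  0000001111→0 (0)
 85  0000011110→0 (0)
 86  0000111100→0 (0)
 87  0001111000→0 (1)
 88  0011110001→0 (1)
 89  0111100011→0 (1)
 90  1111000111→1 (0)
 91  1110001110→1 (1)
 92  1100011101→1 (1)
 93  1000111011→1 (1)
 94  0001110111→0 (1)
 95  0011101111→0 (1)
 96  0111011111→0 (1)
 97  1110111111→1 (1)
 98  1101111111→1 (0)
 99  1011111110→1 (0)
100  0111111100→0 (1)
101  1111111001→1 (0)
102  1111110010→1 (0)
103  1111100100→1 (0)
104  1111001000→1 (0)
105  1110010000→1 (1)
106  1100100001→1 (1)
107  1001000011→1 (0)
108  0010000110→0 (0)
109  0100001100→0 (0)
110  1000011000→1 (1)
111  0000110001→0 (0)
112  0001100010→0 (1)
113  0011000101→0 (1)
114  0110001011→0 (0)
115  1100010110→1 (1)
116  1000101101→1 (1)
117  0001011011→0 (1)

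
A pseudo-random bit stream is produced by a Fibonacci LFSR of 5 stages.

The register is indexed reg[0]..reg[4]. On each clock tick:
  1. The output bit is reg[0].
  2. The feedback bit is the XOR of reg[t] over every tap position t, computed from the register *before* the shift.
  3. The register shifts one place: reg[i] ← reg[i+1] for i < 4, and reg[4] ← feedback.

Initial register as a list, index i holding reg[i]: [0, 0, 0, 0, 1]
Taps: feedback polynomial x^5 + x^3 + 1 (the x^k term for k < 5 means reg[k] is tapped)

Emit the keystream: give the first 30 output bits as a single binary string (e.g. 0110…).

000010101110110001111100110100

tick  register→output (feedback)
  0  00001→0 (0)
  1  00010→0 (1)
  2  00101→0 (0)
  3  01010→0 (1)
  4  10101→1 (1)
  5  01011→0 (1)
  6  10111→1 (0)
  7  01110→0 (1)
  8  11101→1 (1)
  9  11011→1 (0)
 10  10110→1 (0)
 11  01100→0 (0)
 12  11000→1 (1)
 13  10001→1 (1)
 14  00011→0 (1)
 15  00111→0 (1)
 16  01111→0 (1)
 17  11111→1 (0)
 18  11110→1 (0)
 19  11100→1 (1)
 20  11001→1 (1)
 21  10011→1 (0)
 22  00110→0 (1)
 23  01101→0 (0)
 24  11010→1 (0)
 25  10100→1 (1)
 26  01001→0 (0)
 27  10010→1 (0)
 28  00100→0 (0)
 29  01000→0 (0)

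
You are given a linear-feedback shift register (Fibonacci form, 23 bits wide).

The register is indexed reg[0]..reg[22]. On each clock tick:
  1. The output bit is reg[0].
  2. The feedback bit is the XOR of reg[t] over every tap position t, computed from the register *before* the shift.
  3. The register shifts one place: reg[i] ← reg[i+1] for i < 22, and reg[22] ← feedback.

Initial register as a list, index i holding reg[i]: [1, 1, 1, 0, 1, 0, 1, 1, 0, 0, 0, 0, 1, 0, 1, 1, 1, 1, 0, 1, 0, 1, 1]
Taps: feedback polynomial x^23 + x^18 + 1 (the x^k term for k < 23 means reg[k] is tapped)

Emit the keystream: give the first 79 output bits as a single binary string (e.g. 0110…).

step | reg (before) | out | fb
   0 | 11101011000010111101011 | 1 | 1
   1 | 11010110000101111010111 | 1 | 0
   2 | 10101100001011110101110 | 1 | 1
   3 | 01011000010111101011101 | 0 | 1
   4 | 10110000101111010111011 | 1 | 0
   5 | 01100001011110101110110 | 0 | 1
   6 | 11000010111101011101101 | 1 | 1
   7 | 10000101111010111011011 | 1 | 0
   8 | 00001011110101110110110 | 0 | 1
   9 | 00010111101011101101101 | 0 | 0
  10 | 00101111010111011011010 | 0 | 1
  11 | 01011110101110110110101 | 0 | 1
  12 | 10111101011101101101011 | 1 | 1
  13 | 01111010111011011010111 | 0 | 1
  14 | 11110101110110110101111 | 1 | 1
  15 | 11101011101101101011111 | 1 | 0
  16 | 11010111011011010111110 | 1 | 0
  17 | 10101110110110101111100 | 1 | 0
  18 | 01011101101101011111000 | 0 | 1
  19 | 10111011011010111110001 | 1 | 0
  20 | 01110110110101111100010 | 0 | 0
  21 | 11101101101011111000100 | 1 | 1
  22 | 11011011010111110001001 | 1 | 1
  23 | 10110110101111100010011 | 1 | 0
  24 | 01101101011111000100110 | 0 | 0
  25 | 11011010111110001001100 | 1 | 1
  26 | 10110101111100010011001 | 1 | 0
  27 | 01101011111000100110010 | 0 | 1
  28 | 11010111110001001100101 | 1 | 1
  29 | 10101111100010011001011 | 1 | 1
  30 | 01011111000100110010111 | 0 | 1
  31 | 10111110001001100101111 | 1 | 1
  32 | 01111100010011001011111 | 0 | 1
  33 | 11111000100110010111111 | 1 | 0
  34 | 11110001001100101111110 | 1 | 0
  35 | 11100010011001011111100 | 1 | 0
  36 | 11000100110010111111000 | 1 | 0
  37 | 10001001100101111110000 | 1 | 0
  38 | 00010011001011111100000 | 0 | 0
  39 | 00100110010111111000000 | 0 | 0
  40 | 01001100101111110000000 | 0 | 0
  41 | 10011001011111100000000 | 1 | 1
  42 | 00110010111111000000001 | 0 | 0
  43 | 01100101111110000000010 | 0 | 0
  44 | 11001011111100000000100 | 1 | 1
  45 | 10010111111000000001001 | 1 | 1
  46 | 00101111110000000010011 | 0 | 1
  47 | 01011111100000000100111 | 0 | 0
  48 | 10111111000000001001110 | 1 | 1
  49 | 01111110000000010011101 | 0 | 1
  50 | 11111100000000100111011 | 1 | 0
  51 | 11111000000001001110110 | 1 | 0
  52 | 11110000000010011101100 | 1 | 1
  53 | 11100000000100111011001 | 1 | 0
  54 | 11000000001001110110010 | 1 | 0
  55 | 10000000010011101100100 | 1 | 1
  56 | 00000000100111011001001 | 0 | 0
  57 | 00000001001110110010010 | 0 | 1
  58 | 00000010011101100100101 | 0 | 0
  59 | 00000100111011001001010 | 0 | 0
  60 | 00001001110110010010100 | 0 | 1
  61 | 00010011101100100101001 | 0 | 0
  62 | 00100111011001001010010 | 0 | 1
  63 | 01001110110010010100101 | 0 | 0
  64 | 10011101100100101001010 | 1 | 1
  65 | 00111011001001010010101 | 0 | 1
  66 | 01110110010010100101011 | 0 | 0
  67 | 11101100100101001010110 | 1 | 0
  68 | 11011001001010010101100 | 1 | 1
  69 | 10110010010100101011001 | 1 | 0
  70 | 01100100101001010110010 | 0 | 1
  71 | 11001001010010101100101 | 1 | 1
  72 | 10010010100101011001011 | 1 | 1
  73 | 00100101001010110010111 | 0 | 1
  74 | 01001010010101100101111 | 0 | 0
  75 | 10010100101011001011110 | 1 | 0
  76 | 00101001010110010111100 | 0 | 1
  77 | 01010010101100101111001 | 0 | 1
  78 | 10100101011001011110011 | 1 | 0

1110101100001011110101110110110101111100010011001011111100000000100111011001001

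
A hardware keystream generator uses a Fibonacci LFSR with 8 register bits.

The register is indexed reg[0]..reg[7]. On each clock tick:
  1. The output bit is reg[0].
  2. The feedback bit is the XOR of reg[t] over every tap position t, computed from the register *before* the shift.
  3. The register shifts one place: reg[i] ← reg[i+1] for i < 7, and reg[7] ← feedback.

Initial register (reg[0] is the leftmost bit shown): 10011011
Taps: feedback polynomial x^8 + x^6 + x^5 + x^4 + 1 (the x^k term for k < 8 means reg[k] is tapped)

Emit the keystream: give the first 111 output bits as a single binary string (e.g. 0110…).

100110111011100101010010100010010110100011001110011110001101100001000101110101111011011111000011010011010110110

k : reg_k → out_k, fb_k
0: 10011011 → 1, fb=1
1: 00110111 → 0, fb=0
2: 01101110 → 0, fb=1
3: 11011101 → 1, fb=1
4: 10111011 → 1, fb=1
5: 01110111 → 0, fb=0
6: 11101110 → 1, fb=0
7: 11011100 → 1, fb=1
8: 10111001 → 1, fb=0
9: 01110010 → 0, fb=1
10: 11100101 → 1, fb=0
11: 11001010 → 1, fb=1
12: 10010101 → 1, fb=0
13: 00101010 → 0, fb=0
14: 01010100 → 0, fb=1
15: 10101001 → 1, fb=0
16: 01010010 → 0, fb=1
17: 10100101 → 1, fb=0
18: 01001010 → 0, fb=0
19: 10010100 → 1, fb=0
20: 00101000 → 0, fb=1
21: 01010001 → 0, fb=0
22: 10100010 → 1, fb=0
23: 01000100 → 0, fb=1
24: 10001001 → 1, fb=0
25: 00010010 → 0, fb=1
26: 00100101 → 0, fb=1
27: 01001011 → 0, fb=0
28: 10010110 → 1, fb=1
29: 00101101 → 0, fb=0
30: 01011010 → 0, fb=0
31: 10110100 → 1, fb=0
32: 01101000 → 0, fb=1
33: 11010001 → 1, fb=1
34: 10100011 → 1, fb=0
35: 01000110 → 0, fb=0
36: 10001100 → 1, fb=1
37: 00011001 → 0, fb=1
38: 00110011 → 0, fb=1
39: 01100111 → 0, fb=0
40: 11001110 → 1, fb=0
41: 10011100 → 1, fb=1
42: 00111001 → 0, fb=1
43: 01110011 → 0, fb=1
44: 11100111 → 1, fb=1
45: 11001111 → 1, fb=0
46: 10011110 → 1, fb=0
47: 00111100 → 0, fb=0
48: 01111000 → 0, fb=1
49: 11110001 → 1, fb=1
50: 11100011 → 1, fb=0
51: 11000110 → 1, fb=1
52: 10001101 → 1, fb=1
53: 00011011 → 0, fb=0
54: 00110110 → 0, fb=0
55: 01101100 → 0, fb=0
56: 11011000 → 1, fb=0
57: 10110000 → 1, fb=1
58: 01100001 → 0, fb=0
59: 11000010 → 1, fb=0
60: 10000100 → 1, fb=0
61: 00001000 → 0, fb=1
62: 00010001 → 0, fb=0
63: 00100010 → 0, fb=1
64: 01000101 → 0, fb=1
65: 10001011 → 1, fb=1
66: 00010111 → 0, fb=0
67: 00101110 → 0, fb=1
68: 01011101 → 0, fb=0
69: 10111010 → 1, fb=1
70: 01110101 → 0, fb=1
71: 11101011 → 1, fb=1
72: 11010111 → 1, fb=1
73: 10101111 → 1, fb=0
74: 01011110 → 0, fb=1
75: 10111101 → 1, fb=1
76: 01111011 → 0, fb=0
77: 11110110 → 1, fb=1
78: 11101101 → 1, fb=1
79: 11011011 → 1, fb=1
80: 10110111 → 1, fb=1
81: 01101111 → 0, fb=1
82: 11011111 → 1, fb=0
83: 10111110 → 1, fb=0
84: 01111100 → 0, fb=0
85: 11111000 → 1, fb=0
86: 11110000 → 1, fb=1
87: 11100001 → 1, fb=1
88: 11000011 → 1, fb=0
89: 10000110 → 1, fb=1
90: 00001101 → 0, fb=0
91: 00011010 → 0, fb=0
92: 00110100 → 0, fb=1
93: 01101001 → 0, fb=1
94: 11010011 → 1, fb=0
95: 10100110 → 1, fb=1
96: 01001101 → 0, fb=0
97: 10011010 → 1, fb=1
98: 00110101 → 0, fb=1
99: 01101011 → 0, fb=0
100: 11010110 → 1, fb=1
101: 10101101 → 1, fb=1
102: 01011011 → 0, fb=0
103: 10110110 → 1, fb=1
104: 01101101 → 0, fb=0
105: 11011010 → 1, fb=1
106: 10110101 → 1, fb=0
107: 01101010 → 0, fb=0
108: 11010100 → 1, fb=0
109: 10101000 → 1, fb=0
110: 01010000 → 0, fb=0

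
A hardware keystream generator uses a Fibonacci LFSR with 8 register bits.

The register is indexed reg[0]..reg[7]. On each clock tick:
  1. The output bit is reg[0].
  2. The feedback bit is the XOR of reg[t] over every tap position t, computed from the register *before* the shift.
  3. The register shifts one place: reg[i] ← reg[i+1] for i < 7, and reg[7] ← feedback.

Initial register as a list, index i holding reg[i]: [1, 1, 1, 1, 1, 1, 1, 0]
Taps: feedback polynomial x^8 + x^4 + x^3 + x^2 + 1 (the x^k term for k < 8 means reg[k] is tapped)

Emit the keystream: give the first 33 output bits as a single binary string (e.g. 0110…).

tick  register→output (feedback)
  0  11111110→1 (0)
  1  11111100→1 (0)
  2  11111000→1 (0)
  3  11110000→1 (1)
  4  11100001→1 (0)
  5  11000010→1 (1)
  6  10000101→1 (1)
  7  00001011→0 (1)
  8  00010111→0 (1)
  9  00101111→0 (0)
 10  01011110→0 (0)
 11  10111100→1 (0)
 12  01111000→0 (1)
 13  11110001→1 (1)
 14  11100011→1 (0)
 15  11000110→1 (1)
 16  10001101→1 (0)
 17  00011010→0 (0)
 18  00110100→0 (0)
 19  01101000→0 (0)
 20  11010000→1 (0)
 21  10100000→1 (0)
 22  01000000→0 (0)
 23  10000000→1 (1)
 24  00000001→0 (0)
 25  00000010→0 (0)
 26  00000100→0 (0)
 27  00001000→0 (1)
 28  00010001→0 (1)
 29  00100011→0 (1)
 30  01000111→0 (0)
 31  10001110→1 (0)
 32  00011100→0 (0)

111111100001011110001101000000010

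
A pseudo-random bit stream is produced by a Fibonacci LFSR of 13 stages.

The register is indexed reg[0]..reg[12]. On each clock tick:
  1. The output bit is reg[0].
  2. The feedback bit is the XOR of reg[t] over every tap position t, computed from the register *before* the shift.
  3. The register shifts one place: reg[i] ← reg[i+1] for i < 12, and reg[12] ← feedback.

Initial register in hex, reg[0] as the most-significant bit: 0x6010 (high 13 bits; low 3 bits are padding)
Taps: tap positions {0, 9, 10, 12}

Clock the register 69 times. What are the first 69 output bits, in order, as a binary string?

011000000001000000000000111000111000101101111000100000101101110001101

k : reg_k → out_k, fb_k
0: 0110000000010 → 0, fb=0
1: 1100000000100 → 1, fb=0
2: 1000000001000 → 1, fb=0
3: 0000000010000 → 0, fb=0
4: 0000000100000 → 0, fb=0
5: 0000001000000 → 0, fb=0
6: 0000010000000 → 0, fb=0
7: 0000100000000 → 0, fb=0
8: 0001000000000 → 0, fb=0
9: 0010000000000 → 0, fb=0
10: 0100000000000 → 0, fb=0
11: 1000000000000 → 1, fb=1
12: 0000000000001 → 0, fb=1
13: 0000000000011 → 0, fb=1
14: 0000000000111 → 0, fb=0
15: 0000000001110 → 0, fb=0
16: 0000000011100 → 0, fb=0
17: 0000000111000 → 0, fb=1
18: 0000001110001 → 0, fb=1
19: 0000011100011 → 0, fb=1
20: 0000111000111 → 0, fb=0
21: 0001110001110 → 0, fb=0
22: 0011100011100 → 0, fb=0
23: 0111000111000 → 0, fb=1
24: 1110001110001 → 1, fb=0
25: 1100011100010 → 1, fb=1
26: 1000111000101 → 1, fb=1
27: 0001110001011 → 0, fb=0
28: 0011100010110 → 0, fb=1
29: 0111000101101 → 0, fb=1
30: 1110001011011 → 1, fb=1
31: 1100010110111 → 1, fb=1
32: 1000101101111 → 1, fb=0
33: 0001011011110 → 0, fb=0
34: 0010110111100 → 0, fb=0
35: 0101101111000 → 0, fb=1
36: 1011011110001 → 1, fb=0
37: 0110111100010 → 0, fb=0
38: 1101111000100 → 1, fb=0
39: 1011110001000 → 1, fb=0
40: 0111100010000 → 0, fb=0
41: 1111000100000 → 1, fb=1
42: 1110001000001 → 1, fb=0
43: 1100010000010 → 1, fb=1
44: 1000100000101 → 1, fb=1
45: 0001000001011 → 0, fb=0
46: 0010000010110 → 0, fb=1
47: 0100000101101 → 0, fb=1
48: 1000001011011 → 1, fb=1
49: 0000010110111 → 0, fb=0
50: 0000101101110 → 0, fb=0
51: 0001011011100 → 0, fb=0
52: 0010110111000 → 0, fb=1
53: 0101101110001 → 0, fb=1
54: 1011011100011 → 1, fb=0
55: 0110111000110 → 0, fb=1
56: 1101110001101 → 1, fb=0
57: 1011100011010 → 1, fb=0
58: 0111000110100 → 0, fb=1
59: 1110001101001 → 1, fb=1
60: 1100011010011 → 1, fb=0
61: 1000110100110 → 1, fb=0
62: 0001101001100 → 0, fb=0
63: 0011010011000 → 0, fb=1
64: 0110100110001 → 0, fb=1
65: 1101001100011 → 1, fb=0
66: 1010011000110 → 1, fb=0
67: 0100110001100 → 0, fb=0
68: 1001100011000 → 1, fb=0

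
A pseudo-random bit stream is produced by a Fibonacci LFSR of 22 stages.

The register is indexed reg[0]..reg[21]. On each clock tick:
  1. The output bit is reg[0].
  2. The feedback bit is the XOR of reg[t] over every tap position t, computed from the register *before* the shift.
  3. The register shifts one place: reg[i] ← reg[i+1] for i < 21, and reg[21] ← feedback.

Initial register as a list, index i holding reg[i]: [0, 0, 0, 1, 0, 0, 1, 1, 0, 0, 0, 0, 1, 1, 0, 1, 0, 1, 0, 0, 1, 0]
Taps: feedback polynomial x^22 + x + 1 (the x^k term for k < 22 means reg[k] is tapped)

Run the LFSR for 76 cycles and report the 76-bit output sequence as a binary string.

step | reg (before) | out | fb
   0 | 0001001100001101010010 | 0 | 0
   1 | 0010011000011010100100 | 0 | 0
   2 | 0100110000110101001000 | 0 | 1
   3 | 1001100001101010010001 | 1 | 1
   4 | 0011000011010100100011 | 0 | 0
   5 | 0110000110101001000110 | 0 | 1
   6 | 1100001101010010001101 | 1 | 0
   7 | 1000011010100100011010 | 1 | 1
   8 | 0000110101001000110101 | 0 | 0
   9 | 0001101010010001101010 | 0 | 0
  10 | 0011010100100011010100 | 0 | 0
  11 | 0110101001000110101000 | 0 | 1
  12 | 1101010010001101010001 | 1 | 0
  13 | 1010100100011010100010 | 1 | 1
  14 | 0101001000110101000101 | 0 | 1
  15 | 1010010001101010001011 | 1 | 1
  16 | 0100100011010100010111 | 0 | 1
  17 | 1001000110101000101111 | 1 | 1
  18 | 0010001101010001011111 | 0 | 0
  19 | 0100011010100010111110 | 0 | 1
  20 | 1000110101000101111101 | 1 | 1
  21 | 0001101010001011111011 | 0 | 0
  22 | 0011010100010111110110 | 0 | 0
  23 | 0110101000101111101100 | 0 | 1
  24 | 1101010001011111011001 | 1 | 0
  25 | 1010100010111110110010 | 1 | 1
  26 | 0101000101111101100101 | 0 | 1
  27 | 1010001011111011001011 | 1 | 1
  28 | 0100010111110110010111 | 0 | 1
  29 | 1000101111101100101111 | 1 | 1
  30 | 0001011111011001011111 | 0 | 0
  31 | 0010111110110010111110 | 0 | 0
  32 | 0101111101100101111100 | 0 | 1
  33 | 1011111011001011111001 | 1 | 1
  34 | 0111110110010111110011 | 0 | 1
  35 | 1111101100101111100111 | 1 | 0
  36 | 1111011001011111001110 | 1 | 0
  37 | 1110110010111110011100 | 1 | 0
  38 | 1101100101111100111000 | 1 | 0
  39 | 1011001011111001110000 | 1 | 1
  40 | 0110010111110011100001 | 0 | 1
  41 | 1100101111100111000011 | 1 | 0
  42 | 1001011111001110000110 | 1 | 1
  43 | 0010111110011100001101 | 0 | 0
  44 | 0101111100111000011010 | 0 | 1
  45 | 1011111001110000110101 | 1 | 1
  46 | 0111110011100001101011 | 0 | 1
  47 | 1111100111000011010111 | 1 | 0
  48 | 1111001110000110101110 | 1 | 0
  49 | 1110011100001101011100 | 1 | 0
  50 | 1100111000011010111000 | 1 | 0
  51 | 1001110000110101110000 | 1 | 1
  52 | 0011100001101011100001 | 0 | 0
  53 | 0111000011010111000010 | 0 | 1
  54 | 1110000110101110000101 | 1 | 0
  55 | 1100001101011100001010 | 1 | 0
  56 | 1000011010111000010100 | 1 | 1
  57 | 0000110101110000101001 | 0 | 0
  58 | 0001101011100001010010 | 0 | 0
  59 | 0011010111000010100100 | 0 | 0
  60 | 0110101110000101001000 | 0 | 1
  61 | 1101011100001010010001 | 1 | 0
  62 | 1010111000010100100010 | 1 | 1
  63 | 0101110000101001000101 | 0 | 1
  64 | 1011100001010010001011 | 1 | 1
  65 | 0111000010100100010111 | 0 | 1
  66 | 1110000101001000101111 | 1 | 0
  67 | 1100001010010001011110 | 1 | 0
  68 | 1000010100100010111100 | 1 | 1
  69 | 0000101001000101111001 | 0 | 0
  70 | 0001010010001011110010 | 0 | 0
  71 | 0010100100010111100100 | 0 | 0
  72 | 0101001000101111001000 | 0 | 1
  73 | 1010010001011110010001 | 1 | 1
  74 | 0100100010111100100011 | 0 | 1
  75 | 1001000101111001000111 | 1 | 1

0001001100001101010010001101010001011111011001011111001110000110101110000101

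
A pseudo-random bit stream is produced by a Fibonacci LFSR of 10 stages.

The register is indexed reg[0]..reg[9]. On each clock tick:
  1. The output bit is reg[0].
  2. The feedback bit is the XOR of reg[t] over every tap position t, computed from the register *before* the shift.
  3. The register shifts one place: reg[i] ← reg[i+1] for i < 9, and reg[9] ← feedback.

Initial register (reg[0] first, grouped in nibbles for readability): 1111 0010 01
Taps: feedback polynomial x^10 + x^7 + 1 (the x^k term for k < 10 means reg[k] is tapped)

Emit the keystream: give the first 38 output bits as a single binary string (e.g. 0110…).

k : reg_k → out_k, fb_k
0: 1111001001 → 1, fb=1
1: 1110010011 → 1, fb=1
2: 1100100111 → 1, fb=0
3: 1001001110 → 1, fb=0
4: 0010011100 → 0, fb=1
5: 0100111001 → 0, fb=0
6: 1001110010 → 1, fb=1
7: 0011100101 → 0, fb=1
8: 0111001011 → 0, fb=0
9: 1110010110 → 1, fb=0
10: 1100101100 → 1, fb=0
11: 1001011000 → 1, fb=1
12: 0010110001 → 0, fb=0
13: 0101100010 → 0, fb=0
14: 1011000100 → 1, fb=0
15: 0110001000 → 0, fb=0
16: 1100010000 → 1, fb=1
17: 1000100001 → 1, fb=1
18: 0001000011 → 0, fb=0
19: 0010000110 → 0, fb=1
20: 0100001101 → 0, fb=1
21: 1000011011 → 1, fb=1
22: 0000110111 → 0, fb=1
23: 0001101111 → 0, fb=1
24: 0011011111 → 0, fb=1
25: 0110111111 → 0, fb=1
26: 1101111111 → 1, fb=0
27: 1011111110 → 1, fb=0
28: 0111111100 → 0, fb=1
29: 1111111001 → 1, fb=1
30: 1111110011 → 1, fb=1
31: 1111100111 → 1, fb=0
32: 1111001110 → 1, fb=0
33: 1110011100 → 1, fb=0
34: 1100111000 → 1, fb=1
35: 1001110001 → 1, fb=1
36: 0011100011 → 0, fb=0
37: 0111000110 → 0, fb=1

11110010011100101100010000110111111100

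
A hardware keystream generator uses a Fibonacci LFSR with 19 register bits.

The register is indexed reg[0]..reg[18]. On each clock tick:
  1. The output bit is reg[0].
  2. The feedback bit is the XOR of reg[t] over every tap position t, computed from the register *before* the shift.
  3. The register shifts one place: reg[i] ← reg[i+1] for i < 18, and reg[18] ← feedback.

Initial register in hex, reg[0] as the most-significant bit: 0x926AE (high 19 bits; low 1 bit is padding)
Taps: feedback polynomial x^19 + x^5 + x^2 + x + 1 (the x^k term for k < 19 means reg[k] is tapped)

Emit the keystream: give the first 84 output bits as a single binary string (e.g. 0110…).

tick  register→output (feedback)
  0  1001001001101010111→1 (1)
  1  0010010011010101111→0 (0)
  2  0100100110101011110→0 (1)
  3  1001001101010111101→1 (1)
  4  0010011010101111011→0 (0)
  5  0100110101011110110→0 (0)
  6  1001101010111101100→1 (1)
  7  0011010101111011001→0 (0)
  8  0110101011110110010→0 (0)
  9  1101010111101100100→1 (1)
 10  1010101111011001001→1 (0)
 11  0101011110110010010→0 (0)
 12  1010111101100100100→1 (1)
 13  0101111011001001001→0 (0)
 14  1011110110010010010→1 (1)
 15  0111101100100100101→0 (0)
 16  1111011001001001010→1 (0)
 17  1110110010010010100→1 (0)
 18  1101100100100101000→1 (0)
 19  1011001001001010000→1 (0)
 20  0110010010010100000→0 (1)
 21  1100100100101000001→1 (0)
 22  1001001001010000010→1 (1)
 23  0010010010100000101→0 (0)
 24  0100100101000001010→0 (1)
 25  1001001010000010101→1 (1)
 26  0010010100000101011→0 (0)
 27  0100101000001010110→0 (1)
 28  1001010000010101101→1 (0)
 29  0010100000101011010→0 (1)
 30  0101000001010110101→0 (1)
 31  1010000010101101011→1 (0)
 32  0100000101011010110→0 (1)
 33  1000001010110101101→1 (1)
 34  0000010101101011011→0 (1)
 35  0000101011010110111→0 (0)
 36  0001010110101101110→0 (1)
 37  0010101101011011101→0 (1)
 38  0101011010110111011→0 (0)
 39  1010110101101110110→1 (1)
 40  0101101011011101101→0 (1)
 41  1011010110111011011→1 (1)
 42  0110101101110110111→0 (0)
 43  1101011011101101110→1 (1)
 44  1010110111011011101→1 (1)
 45  0101101110110111011→0 (1)
 46  1011011101101110111→1 (1)
 47  0110111011011101111→0 (1)
 48  1101110110111011111→1 (1)
 49  1011101101110111111→1 (0)
 50  0111011011101111110→0 (1)
 51  1110110111011111101→1 (0)
 52  1101101110111111010→1 (0)
 53  1011011101111110100→1 (1)
 54  0110111011111101001→0 (1)
 55  1101110111111010011→1 (1)
 56  1011101111110100111→1 (0)
 57  0111011111101001110→0 (1)
 58  1110111111010011101→1 (0)
 59  1101111110100111010→1 (1)
 60  1011111101001110101→1 (1)
 61  0111111010011101011→0 (1)
 62  1111110100111010111→1 (0)
 63  1111101001110101110→1 (1)
 64  1111010011101011101→1 (0)
 65  1110100111010111010→1 (1)
 66  1101001110101110101→1 (0)
 67  1010011101011101010→1 (1)
 68  0100111010111010101→0 (0)
 69  1001110101110101010→1 (0)
 70  0011101011101010100→0 (1)
 71  0111010111010101001→0 (1)
 72  1110101110101010011→1 (1)
 73  1101011101010100111→1 (1)
 74  1010111010101001111→1 (1)
 75  0101110101010011111→0 (0)
 76  1011101010100111110→1 (0)
 77  0111010101001111100→0 (1)
 78  1110101010011111001→1 (1)
 79  1101010100111110011→1 (1)
 80  1010101001111100111→1 (0)
 81  0101010011111001110→0 (0)
 82  1010100111110011100→1 (0)
 83  0101001111100111000→0 (1)

100100100110101011110110010010010100000101011010110111011011101111110100111010111010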